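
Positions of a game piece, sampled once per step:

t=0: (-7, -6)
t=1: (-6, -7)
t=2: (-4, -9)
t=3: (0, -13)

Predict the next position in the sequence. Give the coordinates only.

Step-to-step displacements: (+1, -1), (+2, -2), (+4, -4); each is 2× the previous.
step 4: (0, -13) + (+8, -8) → (8, -21)

(8, -21)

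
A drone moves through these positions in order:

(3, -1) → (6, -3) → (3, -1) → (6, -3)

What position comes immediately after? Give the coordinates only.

Step-to-step displacements: (+3, -2), (-3, +2), (+3, -2); each is -1× the previous.
step 4: (6, -3) + (-3, +2) → (3, -1)

(3, -1)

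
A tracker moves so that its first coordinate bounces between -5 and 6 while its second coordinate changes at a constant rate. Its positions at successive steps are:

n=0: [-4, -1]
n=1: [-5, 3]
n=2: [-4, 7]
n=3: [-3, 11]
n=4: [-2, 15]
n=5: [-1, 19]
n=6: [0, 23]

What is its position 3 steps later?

The first coordinate travels 1 per step and bounces off the walls at -5 and 6.
  step 7: 0 → 1
  step 8: 1 → 2
  step 9: 2 → 3
The second coordinate changes by +4 each step: at step 9 it is 35.

[3, 35]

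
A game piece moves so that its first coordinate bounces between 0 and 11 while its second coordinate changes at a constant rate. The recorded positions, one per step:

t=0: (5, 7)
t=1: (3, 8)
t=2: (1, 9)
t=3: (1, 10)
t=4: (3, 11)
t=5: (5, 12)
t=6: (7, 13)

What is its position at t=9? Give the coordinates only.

(9, 16)

The first coordinate reflects between 0 and 11, moving 2 per step.
  step 7: 7 → 9
  step 8: 9 → 11
  step 9: 11 → 9
The second coordinate changes by +1 each step: at step 9 it is 16.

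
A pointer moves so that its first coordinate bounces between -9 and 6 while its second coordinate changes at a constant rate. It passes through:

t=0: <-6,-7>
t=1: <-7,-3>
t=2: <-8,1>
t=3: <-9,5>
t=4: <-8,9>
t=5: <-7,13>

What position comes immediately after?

The first coordinate travels 1 per step and bounces off the walls at -9 and 6.
  step 6: -7 → -6
The second coordinate changes by +4 each step: at step 6 it is 17.

<-6,17>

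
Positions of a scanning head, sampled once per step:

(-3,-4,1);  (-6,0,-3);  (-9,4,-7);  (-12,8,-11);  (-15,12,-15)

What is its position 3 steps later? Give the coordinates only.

Constant displacement of (-3,+4,-4) per step.
step 5: (-15,12,-15) + (-3,+4,-4) → (-18,16,-19)
step 6: (-18,16,-19) + (-3,+4,-4) → (-21,20,-23)
step 7: (-21,20,-23) + (-3,+4,-4) → (-24,24,-27)

(-24,24,-27)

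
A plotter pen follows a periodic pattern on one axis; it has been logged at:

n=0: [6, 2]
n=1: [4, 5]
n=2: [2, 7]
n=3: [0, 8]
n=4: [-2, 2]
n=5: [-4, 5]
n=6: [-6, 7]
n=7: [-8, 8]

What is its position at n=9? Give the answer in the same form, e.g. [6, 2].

First: linear, -2 per step → -12 at step 9.
Second: cycles through 2, 5, 7, 8 every 4 steps. Step 9 lands at position 1 of the cycle → 5.

[-12, 5]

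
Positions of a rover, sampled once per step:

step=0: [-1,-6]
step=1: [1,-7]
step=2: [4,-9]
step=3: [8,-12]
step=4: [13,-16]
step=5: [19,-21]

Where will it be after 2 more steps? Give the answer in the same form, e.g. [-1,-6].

Successive displacements: [+2,-1], [+3,-2], [+4,-3], [+5,-4], [+6,-5] — each changes by [+1,-1].
step 6: [19,-21] + [+7,-6] → [26,-27]
step 7: [26,-27] + [+8,-7] → [34,-34]

[34,-34]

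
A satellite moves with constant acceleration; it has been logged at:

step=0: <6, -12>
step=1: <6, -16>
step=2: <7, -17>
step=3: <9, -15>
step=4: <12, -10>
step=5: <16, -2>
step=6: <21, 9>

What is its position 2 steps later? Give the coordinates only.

<34, 40>

Successive displacements: <+0, -4>, <+1, -1>, <+2, +2>, <+3, +5>, <+4, +8>, <+5, +11> — each changes by <+1, +3>.
step 7: <21, 9> + <+6, +14> → <27, 23>
step 8: <27, 23> + <+7, +17> → <34, 40>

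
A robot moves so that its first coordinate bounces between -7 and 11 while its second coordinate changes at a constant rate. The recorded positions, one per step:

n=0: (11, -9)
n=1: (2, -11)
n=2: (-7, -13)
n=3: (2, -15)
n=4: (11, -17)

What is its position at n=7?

(2, -23)

The first coordinate reflects between -7 and 11, moving 9 per step.
  step 5: 11 → 2
  step 6: 2 → -7
  step 7: -7 → 2
The second coordinate changes by -2 each step: at step 7 it is -23.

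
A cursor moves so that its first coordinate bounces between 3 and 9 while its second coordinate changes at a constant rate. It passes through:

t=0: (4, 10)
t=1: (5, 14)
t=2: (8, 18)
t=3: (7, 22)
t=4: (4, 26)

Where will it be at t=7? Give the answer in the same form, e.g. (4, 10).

(7, 38)

The first coordinate travels 3 per step and bounces off the walls at 3 and 9.
  step 5: 4 → 5
  step 6: 5 → 8
  step 7: 8 → 7
The second coordinate changes by +4 each step: at step 7 it is 38.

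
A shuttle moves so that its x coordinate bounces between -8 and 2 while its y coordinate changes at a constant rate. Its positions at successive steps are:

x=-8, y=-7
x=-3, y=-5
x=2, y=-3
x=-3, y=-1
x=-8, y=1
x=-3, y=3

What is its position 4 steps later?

The x coordinate travels 5 per step and bounces off the walls at -8 and 2.
  step 6: -3 → 2
  step 7: 2 → -3
  step 8: -3 → -8
  step 9: -8 → -3
The y coordinate changes by +2 each step: at step 9 it is 11.

x=-3, y=11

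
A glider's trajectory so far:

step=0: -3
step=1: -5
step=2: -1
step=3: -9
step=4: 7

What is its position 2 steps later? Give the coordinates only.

Step-to-step displacements: -2, +4, -8, +16; each is -2× the previous.
step 5: 7 − 32 → -25
step 6: -25 + 64 → 39

39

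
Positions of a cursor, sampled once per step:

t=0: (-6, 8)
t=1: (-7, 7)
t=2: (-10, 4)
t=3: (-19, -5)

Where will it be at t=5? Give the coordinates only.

Step-to-step displacements: (-1, -1), (-3, -3), (-9, -9); each is 3× the previous.
step 4: (-19, -5) + (-27, -27) → (-46, -32)
step 5: (-46, -32) + (-81, -81) → (-127, -113)

(-127, -113)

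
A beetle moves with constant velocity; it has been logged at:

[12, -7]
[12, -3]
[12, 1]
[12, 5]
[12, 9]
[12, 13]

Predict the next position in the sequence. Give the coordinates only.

[12, 17]

The position changes by [+0, +4] every step.
step 6: [12, 13] + [+0, +4] → [12, 17]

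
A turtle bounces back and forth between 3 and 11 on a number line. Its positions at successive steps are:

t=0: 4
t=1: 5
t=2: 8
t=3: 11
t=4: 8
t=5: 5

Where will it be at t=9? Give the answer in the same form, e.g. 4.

9

The value reflects between 3 and 11, moving 3 per step.
  step 6: 5 → 4
  step 7: 4 → 7
  step 8: 7 → 10
  step 9: 10 → 9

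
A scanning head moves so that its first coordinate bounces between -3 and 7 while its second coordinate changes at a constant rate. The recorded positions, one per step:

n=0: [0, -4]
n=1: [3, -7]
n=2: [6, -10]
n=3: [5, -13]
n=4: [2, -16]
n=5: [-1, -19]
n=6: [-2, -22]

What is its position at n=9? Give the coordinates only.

The first coordinate reflects between -3 and 7, moving 3 per step.
  step 7: -2 → 1
  step 8: 1 → 4
  step 9: 4 → 7
The second coordinate changes by -3 each step: at step 9 it is -31.

[7, -31]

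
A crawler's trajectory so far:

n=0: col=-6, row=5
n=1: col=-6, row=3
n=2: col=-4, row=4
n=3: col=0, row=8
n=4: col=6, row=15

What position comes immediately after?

Taking differences between consecutive positions: (+0,-2), (+2,+1), (+4,+4), (+6,+7). These grow by (+2,+3) each step.
step 5: col=6, row=15 + (+8,+10) → col=14, row=25

col=14, row=25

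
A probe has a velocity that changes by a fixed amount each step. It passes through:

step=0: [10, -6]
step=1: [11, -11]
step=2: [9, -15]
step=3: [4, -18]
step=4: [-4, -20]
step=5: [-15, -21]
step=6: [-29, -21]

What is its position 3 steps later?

Taking differences between consecutive positions: [+1, -5], [-2, -4], [-5, -3], [-8, -2], [-11, -1], [-14, +0]. These grow by [-3, +1] each step.
step 7: [-29, -21] + [-17, +1] → [-46, -20]
step 8: [-46, -20] + [-20, +2] → [-66, -18]
step 9: [-66, -18] + [-23, +3] → [-89, -15]

[-89, -15]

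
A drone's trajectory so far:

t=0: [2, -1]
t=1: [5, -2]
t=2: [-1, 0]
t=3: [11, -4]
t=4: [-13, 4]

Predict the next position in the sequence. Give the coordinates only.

[35, -12]

The jumps are [+3, -1], [-6, +2], [+12, -4], [-24, +8] — a geometric progression with ratio -2.
step 5: [-13, 4] + [+48, -16] → [35, -12]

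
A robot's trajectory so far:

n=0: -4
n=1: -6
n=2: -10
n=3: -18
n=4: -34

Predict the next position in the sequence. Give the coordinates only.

Step-to-step displacements: -2, -4, -8, -16; each is 2× the previous.
step 5: -34 − 32 → -66

-66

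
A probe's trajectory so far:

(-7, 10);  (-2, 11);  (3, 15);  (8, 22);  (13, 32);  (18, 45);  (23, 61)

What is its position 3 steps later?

(38, 127)

First differences are (+5, +1), (+5, +4), (+5, +7), (+5, +10), (+5, +13), (+5, +16); their common second difference is (+0, +3) (constant acceleration).
step 7: (23, 61) + (+5, +19) → (28, 80)
step 8: (28, 80) + (+5, +22) → (33, 102)
step 9: (33, 102) + (+5, +25) → (38, 127)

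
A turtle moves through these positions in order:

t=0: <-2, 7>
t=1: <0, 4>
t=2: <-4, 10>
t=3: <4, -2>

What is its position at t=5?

Consecutive displacements <+2, -3>, <-4, +6>, <+8, -12> scale by a factor of -2 each step.
step 4: <4, -2> + <-16, +24> → <-12, 22>
step 5: <-12, 22> + <+32, -48> → <20, -26>

<20, -26>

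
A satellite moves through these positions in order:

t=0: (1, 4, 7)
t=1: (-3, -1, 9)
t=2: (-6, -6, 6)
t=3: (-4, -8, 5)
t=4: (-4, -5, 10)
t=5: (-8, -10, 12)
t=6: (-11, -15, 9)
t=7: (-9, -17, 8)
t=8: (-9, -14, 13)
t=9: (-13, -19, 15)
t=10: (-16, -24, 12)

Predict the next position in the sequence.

Step-to-step displacements: (-4, -5, +2), (-3, -5, -3), (+2, -2, -1), (+0, +3, +5), (-4, -5, +2), (-3, -5, -3), (+2, -2, -1), (+0, +3, +5), (-4, -5, +2), (-3, -5, -3) — a repeating cycle of length 4.
step 11: apply (+2, -2, -1) → (-14, -26, 11)

(-14, -26, 11)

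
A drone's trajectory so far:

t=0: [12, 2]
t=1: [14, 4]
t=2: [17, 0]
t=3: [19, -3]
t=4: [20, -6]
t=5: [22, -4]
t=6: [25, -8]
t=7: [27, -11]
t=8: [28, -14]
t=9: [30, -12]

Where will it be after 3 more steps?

[36, -22]

Step-to-step displacements: [+2, +2], [+3, -4], [+2, -3], [+1, -3], [+2, +2], [+3, -4], [+2, -3], [+1, -3], [+2, +2] — a repeating cycle of length 4.
step 10: apply [+3, -4] → [33, -16]
step 11: apply [+2, -3] → [35, -19]
step 12: apply [+1, -3] → [36, -22]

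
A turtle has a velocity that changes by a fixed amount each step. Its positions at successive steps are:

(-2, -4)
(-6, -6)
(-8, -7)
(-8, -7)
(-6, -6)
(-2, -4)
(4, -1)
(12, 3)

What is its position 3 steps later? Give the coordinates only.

(48, 21)

Taking differences between consecutive positions: (-4, -2), (-2, -1), (+0, +0), (+2, +1), (+4, +2), (+6, +3), (+8, +4). These grow by (+2, +1) each step.
step 8: (12, 3) + (+10, +5) → (22, 8)
step 9: (22, 8) + (+12, +6) → (34, 14)
step 10: (34, 14) + (+14, +7) → (48, 21)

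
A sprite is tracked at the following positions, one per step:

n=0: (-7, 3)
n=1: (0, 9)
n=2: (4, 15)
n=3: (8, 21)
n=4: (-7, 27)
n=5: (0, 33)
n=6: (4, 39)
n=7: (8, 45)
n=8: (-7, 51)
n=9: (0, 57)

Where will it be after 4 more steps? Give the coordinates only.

The first coordinate repeats the cycle [-7, 0, 4, 8] with period 4; step 13 mod 4 = 1, giving 0.
The second coordinate changes by +6 each step, so at step 13 it is 3 + 13·(6) = 81.

(0, 81)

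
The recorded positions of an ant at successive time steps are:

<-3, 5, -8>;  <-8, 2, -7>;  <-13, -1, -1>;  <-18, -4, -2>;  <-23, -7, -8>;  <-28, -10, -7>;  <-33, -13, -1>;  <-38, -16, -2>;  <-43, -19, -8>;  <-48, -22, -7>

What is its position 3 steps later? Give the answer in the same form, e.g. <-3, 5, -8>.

<-63, -31, -8>

The first coordinate changes by -5 each step, so at step 12 it is -3 + 12·(-5) = -63.
The second coordinate changes by -3 each step, so at step 12 it is 5 + 12·(-3) = -31.
The third coordinate repeats the cycle [-8, -7, -1, -2] with period 4; step 12 mod 4 = 0, giving -8.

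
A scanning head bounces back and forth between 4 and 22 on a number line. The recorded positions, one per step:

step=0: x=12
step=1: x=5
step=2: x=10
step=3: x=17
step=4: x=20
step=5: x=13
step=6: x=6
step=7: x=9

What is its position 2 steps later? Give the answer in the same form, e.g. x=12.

x=21

The value reflects between 4 and 22, moving 7 per step.
  step 8: 9 → 16
  step 9: 16 → 21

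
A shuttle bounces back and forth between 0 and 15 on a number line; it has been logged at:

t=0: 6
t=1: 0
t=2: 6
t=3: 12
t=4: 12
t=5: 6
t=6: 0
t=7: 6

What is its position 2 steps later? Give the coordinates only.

The value travels 6 per step and bounces off the walls at 0 and 15.
  step 8: 6 → 12
  step 9: 12 → 12

12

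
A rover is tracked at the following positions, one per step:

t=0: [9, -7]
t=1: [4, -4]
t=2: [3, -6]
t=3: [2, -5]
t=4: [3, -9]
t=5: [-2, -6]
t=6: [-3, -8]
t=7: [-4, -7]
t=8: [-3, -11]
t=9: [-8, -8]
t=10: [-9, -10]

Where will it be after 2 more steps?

Step-to-step displacements: [-5, +3], [-1, -2], [-1, +1], [+1, -4], [-5, +3], [-1, -2], [-1, +1], [+1, -4], [-5, +3], [-1, -2] — a repeating cycle of length 4.
step 11: apply [-1, +1] → [-10, -9]
step 12: apply [+1, -4] → [-9, -13]

[-9, -13]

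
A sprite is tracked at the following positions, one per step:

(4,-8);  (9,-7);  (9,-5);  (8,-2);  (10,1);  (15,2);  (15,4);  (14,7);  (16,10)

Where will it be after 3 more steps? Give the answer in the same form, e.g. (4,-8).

(20,16)

Step-to-step displacements: (+5,+1), (+0,+2), (-1,+3), (+2,+3), (+5,+1), (+0,+2), (-1,+3), (+2,+3) — a repeating cycle of length 4.
step 9: apply (+5,+1) → (21,11)
step 10: apply (+0,+2) → (21,13)
step 11: apply (-1,+3) → (20,16)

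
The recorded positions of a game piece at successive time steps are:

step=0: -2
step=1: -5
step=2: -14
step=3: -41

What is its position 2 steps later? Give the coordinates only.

Consecutive displacements -3, -9, -27 scale by a factor of 3 each step.
step 4: -41 − 81 → -122
step 5: -122 − 243 → -365

-365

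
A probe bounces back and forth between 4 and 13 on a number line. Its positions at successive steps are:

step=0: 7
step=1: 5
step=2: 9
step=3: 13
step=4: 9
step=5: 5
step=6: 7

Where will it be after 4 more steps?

5

The value reflects between 4 and 13, moving 4 per step.
  step 7: 7 → 11
  step 8: 11 → 11
  step 9: 11 → 7
  step 10: 7 → 5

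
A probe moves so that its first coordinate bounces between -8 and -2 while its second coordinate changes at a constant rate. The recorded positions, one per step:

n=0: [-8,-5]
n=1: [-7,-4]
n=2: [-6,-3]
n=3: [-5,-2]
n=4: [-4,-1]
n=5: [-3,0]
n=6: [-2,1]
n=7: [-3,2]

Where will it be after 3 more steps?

[-6,5]

The first coordinate travels 1 per step and bounces off the walls at -8 and -2.
  step 8: -3 → -4
  step 9: -4 → -5
  step 10: -5 → -6
The second coordinate changes by +1 each step: at step 10 it is 5.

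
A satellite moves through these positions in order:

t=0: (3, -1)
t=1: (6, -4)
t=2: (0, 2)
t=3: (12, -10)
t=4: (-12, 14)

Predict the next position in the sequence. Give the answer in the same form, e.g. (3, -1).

Step-to-step displacements: (+3, -3), (-6, +6), (+12, -12), (-24, +24); each is -2× the previous.
step 5: (-12, 14) + (+48, -48) → (36, -34)

(36, -34)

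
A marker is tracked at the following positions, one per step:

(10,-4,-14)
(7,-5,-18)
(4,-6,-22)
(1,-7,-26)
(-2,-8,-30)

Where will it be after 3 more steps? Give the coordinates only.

Each step adds (-3,-1,-4) to the position.
step 5: (-2,-8,-30) + (-3,-1,-4) → (-5,-9,-34)
step 6: (-5,-9,-34) + (-3,-1,-4) → (-8,-10,-38)
step 7: (-8,-10,-38) + (-3,-1,-4) → (-11,-11,-42)

(-11,-11,-42)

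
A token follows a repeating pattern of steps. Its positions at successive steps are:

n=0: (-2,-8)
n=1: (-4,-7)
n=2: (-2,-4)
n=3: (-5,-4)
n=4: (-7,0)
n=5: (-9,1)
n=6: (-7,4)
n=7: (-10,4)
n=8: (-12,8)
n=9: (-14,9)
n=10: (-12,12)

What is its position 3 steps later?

(-19,17)

Differencing gives (-2,+1), (+2,+3), (-3,+0), (-2,+4), (-2,+1), (+2,+3), (-3,+0), (-2,+4), (-2,+1), (+2,+3). This is the pattern (-2,+1), (+2,+3), (-3,+0), (-2,+4) repeated.
step 11: apply (-3,+0) → (-15,12)
step 12: apply (-2,+4) → (-17,16)
step 13: apply (-2,+1) → (-19,17)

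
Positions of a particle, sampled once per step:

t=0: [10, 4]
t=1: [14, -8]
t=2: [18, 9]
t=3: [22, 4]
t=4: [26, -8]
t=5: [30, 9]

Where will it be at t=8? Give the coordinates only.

First: linear, +4 per step → 42 at step 8.
Second: cycles through 4, -8, 9 every 3 steps. Step 8 lands at position 2 of the cycle → 9.

[42, 9]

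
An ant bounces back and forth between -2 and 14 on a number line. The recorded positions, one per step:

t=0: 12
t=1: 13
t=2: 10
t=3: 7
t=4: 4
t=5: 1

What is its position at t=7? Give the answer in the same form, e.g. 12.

The value reflects between -2 and 14, moving 3 per step.
  step 6: 1 → -2
  step 7: -2 → 1

1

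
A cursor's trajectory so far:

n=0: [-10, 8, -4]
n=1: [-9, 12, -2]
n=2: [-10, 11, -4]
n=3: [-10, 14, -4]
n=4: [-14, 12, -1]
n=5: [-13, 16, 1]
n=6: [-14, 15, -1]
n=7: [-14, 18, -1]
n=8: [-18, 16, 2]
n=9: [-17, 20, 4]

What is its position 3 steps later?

[-22, 20, 5]

The moves between consecutive positions are [+1, +4, +2], [-1, -1, -2], [+0, +3, +0], [-4, -2, +3], [+1, +4, +2], [-1, -1, -2], [+0, +3, +0], [-4, -2, +3], [+1, +4, +2]; they repeat the 4-cycle [[+1, +4, +2], [-1, -1, -2], [+0, +3, +0], [-4, -2, +3]].
step 10: apply [-1, -1, -2] → [-18, 19, 2]
step 11: apply [+0, +3, +0] → [-18, 22, 2]
step 12: apply [-4, -2, +3] → [-22, 20, 5]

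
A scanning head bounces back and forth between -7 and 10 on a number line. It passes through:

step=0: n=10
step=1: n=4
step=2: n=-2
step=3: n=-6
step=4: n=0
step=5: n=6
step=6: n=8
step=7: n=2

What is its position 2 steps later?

The value reflects between -7 and 10, moving 6 per step.
  step 8: 2 → -4
  step 9: -4 → -4

n=-4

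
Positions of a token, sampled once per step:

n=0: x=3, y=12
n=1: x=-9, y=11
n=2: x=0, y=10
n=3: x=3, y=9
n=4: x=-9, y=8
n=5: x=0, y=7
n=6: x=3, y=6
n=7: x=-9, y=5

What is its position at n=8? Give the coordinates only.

X: cycles through 3, -9, 0 every 3 steps. Step 8 lands at position 2 of the cycle → 0.
Y: linear, -1 per step → 4 at step 8.

x=0, y=4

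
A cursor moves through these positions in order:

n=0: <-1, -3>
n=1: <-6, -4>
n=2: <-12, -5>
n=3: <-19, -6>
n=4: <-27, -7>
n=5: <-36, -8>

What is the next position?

Taking differences between consecutive positions: <-5, -1>, <-6, -1>, <-7, -1>, <-8, -1>, <-9, -1>. These grow by <-1, +0> each step.
step 6: <-36, -8> + <-10, -1> → <-46, -9>

<-46, -9>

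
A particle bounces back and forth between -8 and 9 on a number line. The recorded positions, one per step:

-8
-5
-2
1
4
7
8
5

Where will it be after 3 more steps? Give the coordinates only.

The value travels 3 per step and bounces off the walls at -8 and 9.
  step 8: 5 → 2
  step 9: 2 → -1
  step 10: -1 → -4

-4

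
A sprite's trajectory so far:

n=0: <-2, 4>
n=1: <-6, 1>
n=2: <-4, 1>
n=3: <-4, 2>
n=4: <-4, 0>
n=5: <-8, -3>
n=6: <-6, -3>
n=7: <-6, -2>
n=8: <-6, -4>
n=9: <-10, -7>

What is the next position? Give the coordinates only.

<-8, -7>

The moves between consecutive positions are <-4, -3>, <+2, +0>, <+0, +1>, <+0, -2>, <-4, -3>, <+2, +0>, <+0, +1>, <+0, -2>, <-4, -3>; they repeat the 4-cycle [<-4, -3>, <+2, +0>, <+0, +1>, <+0, -2>].
step 10: apply <+2, +0> → <-8, -7>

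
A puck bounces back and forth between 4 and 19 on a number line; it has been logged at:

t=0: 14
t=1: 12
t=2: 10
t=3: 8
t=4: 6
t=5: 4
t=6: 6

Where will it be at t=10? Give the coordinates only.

The value travels 2 per step and bounces off the walls at 4 and 19.
  step 7: 6 → 8
  step 8: 8 → 10
  step 9: 10 → 12
  step 10: 12 → 14

14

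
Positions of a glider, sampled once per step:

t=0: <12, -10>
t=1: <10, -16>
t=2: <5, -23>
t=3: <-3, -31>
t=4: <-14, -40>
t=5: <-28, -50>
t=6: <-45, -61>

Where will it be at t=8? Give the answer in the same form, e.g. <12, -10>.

<-88, -86>

Successive displacements: <-2, -6>, <-5, -7>, <-8, -8>, <-11, -9>, <-14, -10>, <-17, -11> — each changes by <-3, -1>.
step 7: <-45, -61> + <-20, -12> → <-65, -73>
step 8: <-65, -73> + <-23, -13> → <-88, -86>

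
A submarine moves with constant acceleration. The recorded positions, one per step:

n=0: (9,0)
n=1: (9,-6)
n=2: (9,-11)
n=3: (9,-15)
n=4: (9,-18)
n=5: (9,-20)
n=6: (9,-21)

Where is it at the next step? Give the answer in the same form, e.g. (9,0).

Taking differences between consecutive positions: (+0,-6), (+0,-5), (+0,-4), (+0,-3), (+0,-2), (+0,-1). These grow by (+0,+1) each step.
step 7: (9,-21) + (+0,+0) → (9,-21)

(9,-21)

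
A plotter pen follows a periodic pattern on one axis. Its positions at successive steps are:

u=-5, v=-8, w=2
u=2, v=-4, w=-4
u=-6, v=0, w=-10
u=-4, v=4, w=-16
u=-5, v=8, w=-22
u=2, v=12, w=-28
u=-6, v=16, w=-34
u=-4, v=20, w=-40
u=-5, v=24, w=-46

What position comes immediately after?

u=2, v=28, w=-52

U: cycles through -5, 2, -6, -4 every 4 steps. Step 9 lands at position 1 of the cycle → 2.
V: linear, +4 per step → 28 at step 9.
W: linear, -6 per step → -52 at step 9.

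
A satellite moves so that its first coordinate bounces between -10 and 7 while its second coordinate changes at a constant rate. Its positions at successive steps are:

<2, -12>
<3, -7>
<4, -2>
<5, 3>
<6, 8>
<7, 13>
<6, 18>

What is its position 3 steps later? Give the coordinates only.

The first coordinate reflects between -10 and 7, moving 1 per step.
  step 7: 6 → 5
  step 8: 5 → 4
  step 9: 4 → 3
The second coordinate changes by +5 each step: at step 9 it is 33.

<3, 33>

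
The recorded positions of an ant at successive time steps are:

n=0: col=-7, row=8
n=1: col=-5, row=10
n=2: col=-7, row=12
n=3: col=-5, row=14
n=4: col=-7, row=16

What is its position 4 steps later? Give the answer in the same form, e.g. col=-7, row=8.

col=-7, row=24

The col coordinate repeats the cycle [-7, -5] with period 2; step 8 mod 2 = 0, giving -7.
The row coordinate changes by +2 each step, so at step 8 it is 8 + 8·(2) = 24.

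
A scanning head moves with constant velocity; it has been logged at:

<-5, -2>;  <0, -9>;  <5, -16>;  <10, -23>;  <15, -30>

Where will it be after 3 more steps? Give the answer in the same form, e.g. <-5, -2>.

<30, -51>

Constant displacement of <+5, -7> per step.
step 5: <15, -30> + <+5, -7> → <20, -37>
step 6: <20, -37> + <+5, -7> → <25, -44>
step 7: <25, -44> + <+5, -7> → <30, -51>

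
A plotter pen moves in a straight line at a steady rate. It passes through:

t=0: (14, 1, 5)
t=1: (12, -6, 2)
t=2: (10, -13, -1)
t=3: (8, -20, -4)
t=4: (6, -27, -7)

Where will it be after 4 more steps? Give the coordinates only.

Each step adds (-2, -7, -3) to the position.
step 5: (6, -27, -7) + (-2, -7, -3) → (4, -34, -10)
step 6: (4, -34, -10) + (-2, -7, -3) → (2, -41, -13)
step 7: (2, -41, -13) + (-2, -7, -3) → (0, -48, -16)
step 8: (0, -48, -16) + (-2, -7, -3) → (-2, -55, -19)

(-2, -55, -19)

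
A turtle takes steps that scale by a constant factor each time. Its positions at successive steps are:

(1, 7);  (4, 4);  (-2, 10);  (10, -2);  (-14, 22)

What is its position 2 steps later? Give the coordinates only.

(-62, 70)

The jumps are (+3, -3), (-6, +6), (+12, -12), (-24, +24) — a geometric progression with ratio -2.
step 5: (-14, 22) + (+48, -48) → (34, -26)
step 6: (34, -26) + (-96, +96) → (-62, 70)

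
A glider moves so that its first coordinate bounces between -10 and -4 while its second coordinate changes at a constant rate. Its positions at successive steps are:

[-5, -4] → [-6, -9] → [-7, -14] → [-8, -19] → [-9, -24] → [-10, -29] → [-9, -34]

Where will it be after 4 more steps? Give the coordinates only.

The first coordinate travels 1 per step and bounces off the walls at -10 and -4.
  step 7: -9 → -8
  step 8: -8 → -7
  step 9: -7 → -6
  step 10: -6 → -5
The second coordinate changes by -5 each step: at step 10 it is -54.

[-5, -54]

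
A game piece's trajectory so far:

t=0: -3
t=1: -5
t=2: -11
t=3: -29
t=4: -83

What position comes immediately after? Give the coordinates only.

-245

Step-to-step displacements: -2, -6, -18, -54; each is 3× the previous.
step 5: -83 − 162 → -245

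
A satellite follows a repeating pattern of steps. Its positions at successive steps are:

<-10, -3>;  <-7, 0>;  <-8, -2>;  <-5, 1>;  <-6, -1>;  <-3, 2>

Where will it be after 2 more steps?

<-1, 3>

The moves between consecutive positions are <+3, +3>, <-1, -2>, <+3, +3>, <-1, -2>, <+3, +3>; they repeat the 2-cycle [<+3, +3>, <-1, -2>].
step 6: apply <-1, -2> → <-4, 0>
step 7: apply <+3, +3> → <-1, 3>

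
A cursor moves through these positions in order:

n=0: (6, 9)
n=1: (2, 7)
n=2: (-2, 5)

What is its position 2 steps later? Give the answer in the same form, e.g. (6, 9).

Each step adds (-4, -2) to the position.
step 3: (-2, 5) + (-4, -2) → (-6, 3)
step 4: (-6, 3) + (-4, -2) → (-10, 1)

(-10, 1)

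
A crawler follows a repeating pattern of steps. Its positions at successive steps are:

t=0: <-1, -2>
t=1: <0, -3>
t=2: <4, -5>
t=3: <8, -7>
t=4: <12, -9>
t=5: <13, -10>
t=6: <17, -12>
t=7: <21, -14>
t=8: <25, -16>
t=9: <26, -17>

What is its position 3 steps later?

Step-to-step displacements: <+1, -1>, <+4, -2>, <+4, -2>, <+4, -2>, <+1, -1>, <+4, -2>, <+4, -2>, <+4, -2>, <+1, -1> — a repeating cycle of length 4.
step 10: apply <+4, -2> → <30, -19>
step 11: apply <+4, -2> → <34, -21>
step 12: apply <+4, -2> → <38, -23>

<38, -23>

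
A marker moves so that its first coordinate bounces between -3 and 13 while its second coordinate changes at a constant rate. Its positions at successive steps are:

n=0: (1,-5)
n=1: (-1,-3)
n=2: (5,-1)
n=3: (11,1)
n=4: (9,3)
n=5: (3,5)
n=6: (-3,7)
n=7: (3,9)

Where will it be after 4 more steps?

The first coordinate reflects between -3 and 13, moving 6 per step.
  step 8: 3 → 9
  step 9: 9 → 11
  step 10: 11 → 5
  step 11: 5 → -1
The second coordinate changes by +2 each step: at step 11 it is 17.

(-1,17)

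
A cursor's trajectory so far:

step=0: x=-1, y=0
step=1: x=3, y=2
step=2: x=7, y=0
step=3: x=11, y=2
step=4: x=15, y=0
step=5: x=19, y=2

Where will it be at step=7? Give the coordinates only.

The x coordinate changes by +4 each step, so at step 7 it is -1 + 7·(4) = 27.
The y coordinate repeats the cycle [0, 2] with period 2; step 7 mod 2 = 1, giving 2.

x=27, y=2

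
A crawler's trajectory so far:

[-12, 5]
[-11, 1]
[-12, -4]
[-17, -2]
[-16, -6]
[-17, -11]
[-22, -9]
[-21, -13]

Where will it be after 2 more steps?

[-27, -16]

Step-to-step displacements: [+1, -4], [-1, -5], [-5, +2], [+1, -4], [-1, -5], [-5, +2], [+1, -4] — a repeating cycle of length 3.
step 8: apply [-1, -5] → [-22, -18]
step 9: apply [-5, +2] → [-27, -16]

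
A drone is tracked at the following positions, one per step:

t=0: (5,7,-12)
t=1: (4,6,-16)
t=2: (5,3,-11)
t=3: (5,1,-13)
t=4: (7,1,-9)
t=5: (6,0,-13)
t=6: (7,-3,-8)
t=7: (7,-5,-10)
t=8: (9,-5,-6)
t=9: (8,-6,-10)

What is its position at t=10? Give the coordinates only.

(9,-9,-5)

Step-to-step displacements: (-1,-1,-4), (+1,-3,+5), (+0,-2,-2), (+2,+0,+4), (-1,-1,-4), (+1,-3,+5), (+0,-2,-2), (+2,+0,+4), (-1,-1,-4) — a repeating cycle of length 4.
step 10: apply (+1,-3,+5) → (9,-9,-5)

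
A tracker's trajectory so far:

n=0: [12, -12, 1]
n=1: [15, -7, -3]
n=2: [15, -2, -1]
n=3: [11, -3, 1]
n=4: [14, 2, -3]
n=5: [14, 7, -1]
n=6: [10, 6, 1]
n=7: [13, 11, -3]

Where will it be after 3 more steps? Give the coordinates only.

The moves between consecutive positions are [+3, +5, -4], [+0, +5, +2], [-4, -1, +2], [+3, +5, -4], [+0, +5, +2], [-4, -1, +2], [+3, +5, -4]; they repeat the 3-cycle [[+3, +5, -4], [+0, +5, +2], [-4, -1, +2]].
step 8: apply [+0, +5, +2] → [13, 16, -1]
step 9: apply [-4, -1, +2] → [9, 15, 1]
step 10: apply [+3, +5, -4] → [12, 20, -3]

[12, 20, -3]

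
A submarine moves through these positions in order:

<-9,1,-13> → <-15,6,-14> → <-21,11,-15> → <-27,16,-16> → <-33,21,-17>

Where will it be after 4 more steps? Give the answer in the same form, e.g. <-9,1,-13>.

<-57,41,-21>

Each step adds <-6,+5,-1> to the position.
step 5: <-33,21,-17> + <-6,+5,-1> → <-39,26,-18>
step 6: <-39,26,-18> + <-6,+5,-1> → <-45,31,-19>
step 7: <-45,31,-19> + <-6,+5,-1> → <-51,36,-20>
step 8: <-51,36,-20> + <-6,+5,-1> → <-57,41,-21>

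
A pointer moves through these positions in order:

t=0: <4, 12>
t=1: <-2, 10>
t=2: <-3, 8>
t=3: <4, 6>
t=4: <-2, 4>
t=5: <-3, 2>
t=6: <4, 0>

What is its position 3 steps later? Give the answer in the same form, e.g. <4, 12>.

First: cycles through 4, -2, -3 every 3 steps. Step 9 lands at position 0 of the cycle → 4.
Second: linear, -2 per step → -6 at step 9.

<4, -6>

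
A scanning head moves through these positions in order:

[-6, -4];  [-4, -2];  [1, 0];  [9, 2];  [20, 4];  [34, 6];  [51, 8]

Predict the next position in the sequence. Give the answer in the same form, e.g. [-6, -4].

[71, 10]

Successive displacements: [+2, +2], [+5, +2], [+8, +2], [+11, +2], [+14, +2], [+17, +2] — each changes by [+3, +0].
step 7: [51, 8] + [+20, +2] → [71, 10]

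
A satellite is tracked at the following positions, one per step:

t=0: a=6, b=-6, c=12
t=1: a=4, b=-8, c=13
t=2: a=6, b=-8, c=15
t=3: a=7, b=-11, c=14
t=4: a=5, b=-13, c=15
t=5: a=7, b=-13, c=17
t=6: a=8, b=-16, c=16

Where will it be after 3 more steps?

Differencing gives (-2, -2, +1), (+2, +0, +2), (+1, -3, -1), (-2, -2, +1), (+2, +0, +2), (+1, -3, -1). This is the pattern (-2, -2, +1), (+2, +0, +2), (+1, -3, -1) repeated.
step 7: apply (-2, -2, +1) → a=6, b=-18, c=17
step 8: apply (+2, +0, +2) → a=8, b=-18, c=19
step 9: apply (+1, -3, -1) → a=9, b=-21, c=18

a=9, b=-21, c=18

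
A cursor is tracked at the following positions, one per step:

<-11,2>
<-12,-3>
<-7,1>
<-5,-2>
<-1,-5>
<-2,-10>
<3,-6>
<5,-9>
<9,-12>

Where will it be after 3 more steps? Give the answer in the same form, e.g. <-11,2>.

<15,-16>

Step-to-step displacements: <-1,-5>, <+5,+4>, <+2,-3>, <+4,-3>, <-1,-5>, <+5,+4>, <+2,-3>, <+4,-3> — a repeating cycle of length 4.
step 9: apply <-1,-5> → <8,-17>
step 10: apply <+5,+4> → <13,-13>
step 11: apply <+2,-3> → <15,-16>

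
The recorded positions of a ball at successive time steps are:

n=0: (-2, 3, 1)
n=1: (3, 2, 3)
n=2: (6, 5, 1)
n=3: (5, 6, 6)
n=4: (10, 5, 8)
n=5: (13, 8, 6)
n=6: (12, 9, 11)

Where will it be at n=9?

(19, 12, 16)

Step-to-step displacements: (+5, -1, +2), (+3, +3, -2), (-1, +1, +5), (+5, -1, +2), (+3, +3, -2), (-1, +1, +5) — a repeating cycle of length 3.
step 7: apply (+5, -1, +2) → (17, 8, 13)
step 8: apply (+3, +3, -2) → (20, 11, 11)
step 9: apply (-1, +1, +5) → (19, 12, 16)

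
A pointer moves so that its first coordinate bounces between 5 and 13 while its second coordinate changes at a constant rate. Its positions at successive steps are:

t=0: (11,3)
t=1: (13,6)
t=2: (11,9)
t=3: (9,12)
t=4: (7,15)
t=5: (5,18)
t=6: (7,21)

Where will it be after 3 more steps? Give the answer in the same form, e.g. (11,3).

The first coordinate reflects between 5 and 13, moving 2 per step.
  step 7: 7 → 9
  step 8: 9 → 11
  step 9: 11 → 13
The second coordinate changes by +3 each step: at step 9 it is 30.

(13,30)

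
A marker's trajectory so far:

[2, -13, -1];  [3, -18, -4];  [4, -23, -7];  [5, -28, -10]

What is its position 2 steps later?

Each step adds [+1, -5, -3] to the position.
step 4: [5, -28, -10] + [+1, -5, -3] → [6, -33, -13]
step 5: [6, -33, -13] + [+1, -5, -3] → [7, -38, -16]

[7, -38, -16]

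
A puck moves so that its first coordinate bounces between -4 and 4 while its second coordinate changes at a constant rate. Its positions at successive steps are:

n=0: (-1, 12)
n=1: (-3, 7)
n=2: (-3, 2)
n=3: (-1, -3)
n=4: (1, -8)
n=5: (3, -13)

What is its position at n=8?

The first coordinate travels 2 per step and bounces off the walls at -4 and 4.
  step 6: 3 → 3
  step 7: 3 → 1
  step 8: 1 → -1
The second coordinate changes by -5 each step: at step 8 it is -28.

(-1, -28)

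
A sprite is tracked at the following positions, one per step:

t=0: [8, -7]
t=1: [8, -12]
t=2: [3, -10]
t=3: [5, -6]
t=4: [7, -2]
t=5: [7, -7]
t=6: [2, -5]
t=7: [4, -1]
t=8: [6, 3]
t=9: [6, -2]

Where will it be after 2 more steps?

Differencing gives [+0, -5], [-5, +2], [+2, +4], [+2, +4], [+0, -5], [-5, +2], [+2, +4], [+2, +4], [+0, -5]. This is the pattern [+0, -5], [-5, +2], [+2, +4], [+2, +4] repeated.
step 10: apply [-5, +2] → [1, 0]
step 11: apply [+2, +4] → [3, 4]

[3, 4]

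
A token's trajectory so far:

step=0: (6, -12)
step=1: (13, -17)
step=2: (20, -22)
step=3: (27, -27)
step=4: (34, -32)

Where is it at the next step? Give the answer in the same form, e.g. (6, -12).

(41, -37)

The position changes by (+7, -5) every step.
step 5: (34, -32) + (+7, -5) → (41, -37)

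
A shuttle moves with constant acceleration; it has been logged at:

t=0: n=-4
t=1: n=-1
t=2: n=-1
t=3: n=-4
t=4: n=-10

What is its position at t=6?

Successive displacements: +3, +0, -3, -6 — each changes by -3.
step 5: -10 − 9 → n=-19
step 6: -19 − 12 → n=-31

n=-31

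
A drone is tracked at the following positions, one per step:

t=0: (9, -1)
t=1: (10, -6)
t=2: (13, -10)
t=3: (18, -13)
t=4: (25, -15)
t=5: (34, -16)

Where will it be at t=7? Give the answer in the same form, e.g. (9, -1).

First differences are (+1, -5), (+3, -4), (+5, -3), (+7, -2), (+9, -1); their common second difference is (+2, +1) (constant acceleration).
step 6: (34, -16) + (+11, +0) → (45, -16)
step 7: (45, -16) + (+13, +1) → (58, -15)

(58, -15)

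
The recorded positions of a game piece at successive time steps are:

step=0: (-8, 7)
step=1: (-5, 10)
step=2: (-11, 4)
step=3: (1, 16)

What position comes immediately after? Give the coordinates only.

Consecutive displacements (+3, +3), (-6, -6), (+12, +12) scale by a factor of -2 each step.
step 4: (1, 16) + (-24, -24) → (-23, -8)

(-23, -8)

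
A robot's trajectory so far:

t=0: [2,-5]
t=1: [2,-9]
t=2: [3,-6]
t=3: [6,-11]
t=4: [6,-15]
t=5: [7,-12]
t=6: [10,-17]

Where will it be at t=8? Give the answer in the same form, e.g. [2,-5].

The moves between consecutive positions are [+0,-4], [+1,+3], [+3,-5], [+0,-4], [+1,+3], [+3,-5]; they repeat the 3-cycle [[+0,-4], [+1,+3], [+3,-5]].
step 7: apply [+0,-4] → [10,-21]
step 8: apply [+1,+3] → [11,-18]

[11,-18]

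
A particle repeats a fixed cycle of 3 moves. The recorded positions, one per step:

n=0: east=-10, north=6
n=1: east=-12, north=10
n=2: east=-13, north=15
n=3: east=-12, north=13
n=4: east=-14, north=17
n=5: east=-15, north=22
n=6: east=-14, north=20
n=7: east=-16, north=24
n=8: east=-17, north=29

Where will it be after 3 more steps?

east=-19, north=36

Step-to-step displacements: (-2, +4), (-1, +5), (+1, -2), (-2, +4), (-1, +5), (+1, -2), (-2, +4), (-1, +5) — a repeating cycle of length 3.
step 9: apply (+1, -2) → east=-16, north=27
step 10: apply (-2, +4) → east=-18, north=31
step 11: apply (-1, +5) → east=-19, north=36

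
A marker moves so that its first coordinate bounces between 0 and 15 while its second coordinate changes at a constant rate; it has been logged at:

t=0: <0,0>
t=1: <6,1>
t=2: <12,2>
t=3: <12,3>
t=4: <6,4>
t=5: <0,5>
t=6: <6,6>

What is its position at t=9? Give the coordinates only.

The first coordinate travels 6 per step and bounces off the walls at 0 and 15.
  step 7: 6 → 12
  step 8: 12 → 12
  step 9: 12 → 6
The second coordinate changes by +1 each step: at step 9 it is 9.

<6,9>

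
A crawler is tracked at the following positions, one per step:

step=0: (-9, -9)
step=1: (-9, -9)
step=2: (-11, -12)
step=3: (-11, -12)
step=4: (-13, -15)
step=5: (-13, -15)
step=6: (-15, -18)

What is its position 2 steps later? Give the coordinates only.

(-17, -21)

The moves between consecutive positions are (+0, +0), (-2, -3), (+0, +0), (-2, -3), (+0, +0), (-2, -3); they repeat the 2-cycle [(+0, +0), (-2, -3)].
step 7: apply (+0, +0) → (-15, -18)
step 8: apply (-2, -3) → (-17, -21)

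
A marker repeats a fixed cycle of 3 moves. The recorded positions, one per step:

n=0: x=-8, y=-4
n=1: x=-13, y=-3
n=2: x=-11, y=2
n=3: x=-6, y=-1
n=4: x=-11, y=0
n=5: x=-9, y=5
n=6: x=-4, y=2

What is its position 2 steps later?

Differencing gives (-5,+1), (+2,+5), (+5,-3), (-5,+1), (+2,+5), (+5,-3). This is the pattern (-5,+1), (+2,+5), (+5,-3) repeated.
step 7: apply (-5,+1) → x=-9, y=3
step 8: apply (+2,+5) → x=-7, y=8

x=-7, y=8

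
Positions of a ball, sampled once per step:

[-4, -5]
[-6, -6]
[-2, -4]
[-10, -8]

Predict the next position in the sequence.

Step-to-step displacements: [-2, -1], [+4, +2], [-8, -4]; each is -2× the previous.
step 4: [-10, -8] + [+16, +8] → [6, 0]

[6, 0]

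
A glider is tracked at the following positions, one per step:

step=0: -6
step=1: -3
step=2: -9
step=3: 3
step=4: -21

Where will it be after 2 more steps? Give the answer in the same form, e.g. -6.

-69

The jumps are +3, -6, +12, -24 — a geometric progression with ratio -2.
step 5: -21 + 48 → 27
step 6: 27 − 96 → -69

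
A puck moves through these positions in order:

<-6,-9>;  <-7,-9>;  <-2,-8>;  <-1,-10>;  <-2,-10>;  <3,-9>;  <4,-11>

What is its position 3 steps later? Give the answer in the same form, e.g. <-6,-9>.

The moves between consecutive positions are <-1,+0>, <+5,+1>, <+1,-2>, <-1,+0>, <+5,+1>, <+1,-2>; they repeat the 3-cycle [<-1,+0>, <+5,+1>, <+1,-2>].
step 7: apply <-1,+0> → <3,-11>
step 8: apply <+5,+1> → <8,-10>
step 9: apply <+1,-2> → <9,-12>

<9,-12>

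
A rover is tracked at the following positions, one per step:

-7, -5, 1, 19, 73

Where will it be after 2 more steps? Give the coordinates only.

The jumps are +2, +6, +18, +54 — a geometric progression with ratio 3.
step 5: 73 + 162 → 235
step 6: 235 + 486 → 721

721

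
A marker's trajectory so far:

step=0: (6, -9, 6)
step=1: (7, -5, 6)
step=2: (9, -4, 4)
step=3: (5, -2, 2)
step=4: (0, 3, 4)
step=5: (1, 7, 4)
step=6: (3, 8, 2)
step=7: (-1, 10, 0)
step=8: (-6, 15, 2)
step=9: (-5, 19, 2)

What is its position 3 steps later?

Step-to-step displacements: (+1, +4, +0), (+2, +1, -2), (-4, +2, -2), (-5, +5, +2), (+1, +4, +0), (+2, +1, -2), (-4, +2, -2), (-5, +5, +2), (+1, +4, +0) — a repeating cycle of length 4.
step 10: apply (+2, +1, -2) → (-3, 20, 0)
step 11: apply (-4, +2, -2) → (-7, 22, -2)
step 12: apply (-5, +5, +2) → (-12, 27, 0)

(-12, 27, 0)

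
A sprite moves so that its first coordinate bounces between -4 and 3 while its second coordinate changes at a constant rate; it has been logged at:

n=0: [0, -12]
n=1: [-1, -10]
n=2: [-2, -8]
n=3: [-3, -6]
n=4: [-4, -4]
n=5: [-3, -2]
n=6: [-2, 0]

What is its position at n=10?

The first coordinate reflects between -4 and 3, moving 1 per step.
  step 7: -2 → -1
  step 8: -1 → 0
  step 9: 0 → 1
  step 10: 1 → 2
The second coordinate changes by +2 each step: at step 10 it is 8.

[2, 8]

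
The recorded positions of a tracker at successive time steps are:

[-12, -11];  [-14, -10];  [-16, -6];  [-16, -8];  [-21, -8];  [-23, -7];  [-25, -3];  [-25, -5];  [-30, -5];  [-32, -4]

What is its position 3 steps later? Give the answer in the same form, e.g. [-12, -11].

Step-to-step displacements: [-2, +1], [-2, +4], [+0, -2], [-5, +0], [-2, +1], [-2, +4], [+0, -2], [-5, +0], [-2, +1] — a repeating cycle of length 4.
step 10: apply [-2, +4] → [-34, 0]
step 11: apply [+0, -2] → [-34, -2]
step 12: apply [-5, +0] → [-39, -2]

[-39, -2]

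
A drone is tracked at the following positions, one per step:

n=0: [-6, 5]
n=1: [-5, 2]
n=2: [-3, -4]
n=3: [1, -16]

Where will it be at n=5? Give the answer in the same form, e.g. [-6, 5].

Consecutive displacements [+1, -3], [+2, -6], [+4, -12] scale by a factor of 2 each step.
step 4: [1, -16] + [+8, -24] → [9, -40]
step 5: [9, -40] + [+16, -48] → [25, -88]

[25, -88]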